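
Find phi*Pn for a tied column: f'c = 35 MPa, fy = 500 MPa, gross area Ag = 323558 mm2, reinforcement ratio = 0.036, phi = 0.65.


Ast = rho * Ag = 0.036 * 323558 = 11648.088 mm2
phi*Pn = 0.65 * 0.80 * (0.85 * 35 * (323558 - 11648.088) + 500 * 11648.088) / 1000
= 7853.75 kN

7853.75


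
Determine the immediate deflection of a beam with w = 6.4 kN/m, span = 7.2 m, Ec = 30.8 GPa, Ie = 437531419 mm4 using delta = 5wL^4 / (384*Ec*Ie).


Convert: L = 7.2 m = 7200 mm, Ec = 30.8 GPa = 30800 MPa
delta = 5 * 6.4 * 7200^4 / (384 * 30800 * 437531419)
= 16.62 mm

16.62


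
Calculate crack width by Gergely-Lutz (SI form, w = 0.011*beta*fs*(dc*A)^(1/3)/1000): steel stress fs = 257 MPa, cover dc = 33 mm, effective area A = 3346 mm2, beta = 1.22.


w = 0.011 * beta * fs * (dc * A)^(1/3) / 1000
= 0.011 * 1.22 * 257 * (33 * 3346)^(1/3) / 1000
= 0.165 mm

0.165


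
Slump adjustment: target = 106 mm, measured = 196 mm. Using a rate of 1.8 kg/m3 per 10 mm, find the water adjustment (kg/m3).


Difference = 106 - 196 = -90 mm
Water adjustment = -90 * 1.8 / 10 = -16.2 kg/m3

-16.2


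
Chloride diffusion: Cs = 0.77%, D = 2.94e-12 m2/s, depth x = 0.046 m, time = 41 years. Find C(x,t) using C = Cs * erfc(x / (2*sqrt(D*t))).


t_seconds = 41 * 365.25 * 24 * 3600 = 1293861600.0 s
arg = 0.046 / (2 * sqrt(2.94e-12 * 1293861600.0))
= 0.3729
erfc(0.3729) = 0.5979
C = 0.77 * 0.5979 = 0.4604%

0.4604


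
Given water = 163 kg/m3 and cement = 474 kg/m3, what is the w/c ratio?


w/c = water / cement
w/c = 163 / 474 = 0.344

0.344


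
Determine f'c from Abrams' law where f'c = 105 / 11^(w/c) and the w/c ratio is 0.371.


f'c = 105 / 11^0.371
= 105 / 2.434
= 43.14 MPa

43.14


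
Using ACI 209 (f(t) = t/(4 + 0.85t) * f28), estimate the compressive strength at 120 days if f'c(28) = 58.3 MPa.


f(120) = 120 / (4 + 0.85 * 120) * 58.3
= 120 / 106.0 * 58.3
= 66.0 MPa

66.0


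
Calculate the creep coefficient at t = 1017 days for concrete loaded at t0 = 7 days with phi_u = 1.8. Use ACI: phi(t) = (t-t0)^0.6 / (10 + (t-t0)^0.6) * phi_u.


dt = 1017 - 7 = 1010
phi = 1010^0.6 / (10 + 1010^0.6) * 1.8
= 1.555

1.555


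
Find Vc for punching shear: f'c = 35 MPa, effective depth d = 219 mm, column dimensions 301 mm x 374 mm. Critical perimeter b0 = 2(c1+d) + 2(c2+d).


b0 = 2*(301 + 219) + 2*(374 + 219) = 2226 mm
Vc = 0.33 * sqrt(35) * 2226 * 219 / 1000
= 951.74 kN

951.74


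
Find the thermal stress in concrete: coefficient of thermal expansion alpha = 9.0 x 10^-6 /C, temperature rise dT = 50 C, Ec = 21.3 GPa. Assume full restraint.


sigma = alpha * dT * Ec
= 9.0e-6 * 50 * 21.3 * 1000
= 9.585 MPa

9.585


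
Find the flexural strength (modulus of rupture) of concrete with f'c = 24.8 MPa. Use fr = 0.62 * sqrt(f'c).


fr = 0.62 * sqrt(24.8)
= 3.088 MPa

3.088


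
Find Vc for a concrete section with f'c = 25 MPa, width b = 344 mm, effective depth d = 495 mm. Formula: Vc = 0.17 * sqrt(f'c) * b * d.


Vc = 0.17 * sqrt(25) * 344 * 495 / 1000
= 144.74 kN

144.74


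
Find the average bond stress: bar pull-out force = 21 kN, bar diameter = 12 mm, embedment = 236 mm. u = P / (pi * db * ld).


u = P / (pi * db * ld)
= 21 * 1000 / (pi * 12 * 236)
= 2.36 MPa

2.36


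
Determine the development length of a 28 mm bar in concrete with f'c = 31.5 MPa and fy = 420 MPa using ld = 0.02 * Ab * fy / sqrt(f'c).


Ab = pi * 28^2 / 4 = 615.752 mm2
ld = 0.02 * 615.752 * 420 / sqrt(31.5)
= 921.6 mm

921.6


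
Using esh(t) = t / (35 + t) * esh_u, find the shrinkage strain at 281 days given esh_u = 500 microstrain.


esh(281) = 281 / (35 + 281) * 500
= 281 / 316 * 500
= 444.6 microstrain

444.6


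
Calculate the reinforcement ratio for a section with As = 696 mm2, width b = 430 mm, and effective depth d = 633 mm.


rho = As / (b * d)
= 696 / (430 * 633)
= 0.0026

0.0026


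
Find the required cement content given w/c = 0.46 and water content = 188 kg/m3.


Cement = water / (w/c)
= 188 / 0.46
= 408.7 kg/m3

408.7


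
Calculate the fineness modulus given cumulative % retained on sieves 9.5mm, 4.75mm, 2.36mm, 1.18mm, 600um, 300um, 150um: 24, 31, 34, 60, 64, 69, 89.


FM = sum(cumulative % retained) / 100
= 371 / 100
= 3.71

3.71


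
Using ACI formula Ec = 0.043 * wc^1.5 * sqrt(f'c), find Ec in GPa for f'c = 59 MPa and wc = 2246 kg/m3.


Ec = 0.043 * 2246^1.5 * sqrt(59) / 1000
= 35.16 GPa

35.16


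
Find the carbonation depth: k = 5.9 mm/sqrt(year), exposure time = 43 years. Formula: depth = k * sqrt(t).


depth = k * sqrt(t)
= 5.9 * sqrt(43)
= 38.69 mm

38.69


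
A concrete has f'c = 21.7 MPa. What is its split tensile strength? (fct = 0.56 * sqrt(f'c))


fct = 0.56 * sqrt(21.7)
= 0.56 * 4.658
= 2.609 MPa

2.609


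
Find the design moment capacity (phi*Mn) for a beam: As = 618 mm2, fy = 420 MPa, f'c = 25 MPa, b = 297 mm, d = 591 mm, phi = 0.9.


a = As * fy / (0.85 * f'c * b)
= 618 * 420 / (0.85 * 25 * 297)
= 41.1266 mm
Mn = As * fy * (d - a/2) / 10^6
= 148.0626 kN-m
phi*Mn = 0.9 * 148.0626 = 133.26 kN-m

133.26


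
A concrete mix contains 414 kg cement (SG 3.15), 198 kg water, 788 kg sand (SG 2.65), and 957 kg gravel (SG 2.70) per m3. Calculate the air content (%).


Vol cement = 414 / (3.15 * 1000) = 0.131429 m3
Vol water = 198 / 1000 = 0.198 m3
Vol sand = 788 / (2.65 * 1000) = 0.297358 m3
Vol gravel = 957 / (2.70 * 1000) = 0.354444 m3
Total solid + water volume = 0.981232 m3
Air = (1 - 0.981232) * 100 = 1.88%

1.88


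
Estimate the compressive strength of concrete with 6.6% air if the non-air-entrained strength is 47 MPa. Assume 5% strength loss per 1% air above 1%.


Strength loss = (6.6 - 1) * 5 = 28.0%
f'c = 47 * (1 - 28.0/100)
= 33.84 MPa

33.84


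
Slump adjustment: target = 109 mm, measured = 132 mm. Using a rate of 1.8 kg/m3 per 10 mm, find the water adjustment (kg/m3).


Difference = 109 - 132 = -23 mm
Water adjustment = -23 * 1.8 / 10 = -4.1 kg/m3

-4.1


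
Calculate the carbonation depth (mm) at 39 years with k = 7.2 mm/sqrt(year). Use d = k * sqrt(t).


depth = k * sqrt(t)
= 7.2 * sqrt(39)
= 44.96 mm

44.96


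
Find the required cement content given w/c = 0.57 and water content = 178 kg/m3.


Cement = water / (w/c)
= 178 / 0.57
= 312.3 kg/m3

312.3


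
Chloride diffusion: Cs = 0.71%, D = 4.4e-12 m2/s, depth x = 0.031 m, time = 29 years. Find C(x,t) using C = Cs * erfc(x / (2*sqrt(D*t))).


t_seconds = 29 * 365.25 * 24 * 3600 = 915170400.0 s
arg = 0.031 / (2 * sqrt(4.4e-12 * 915170400.0))
= 0.2443
erfc(0.2443) = 0.7298
C = 0.71 * 0.7298 = 0.5181%

0.5181


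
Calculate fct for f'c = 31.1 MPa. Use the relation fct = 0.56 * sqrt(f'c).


fct = 0.56 * sqrt(31.1)
= 0.56 * 5.577
= 3.123 MPa

3.123


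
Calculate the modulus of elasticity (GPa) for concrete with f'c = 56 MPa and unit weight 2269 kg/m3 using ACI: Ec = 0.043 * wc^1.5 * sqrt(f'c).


Ec = 0.043 * 2269^1.5 * sqrt(56) / 1000
= 34.78 GPa

34.78


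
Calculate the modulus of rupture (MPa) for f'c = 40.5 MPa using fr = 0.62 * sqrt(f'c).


fr = 0.62 * sqrt(40.5)
= 3.946 MPa

3.946


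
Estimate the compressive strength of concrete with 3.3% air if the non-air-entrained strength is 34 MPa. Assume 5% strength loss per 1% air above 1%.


Strength loss = (3.3 - 1) * 5 = 11.5%
f'c = 34 * (1 - 11.5/100)
= 30.09 MPa

30.09


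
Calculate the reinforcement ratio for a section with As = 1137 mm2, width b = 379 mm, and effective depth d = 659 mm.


rho = As / (b * d)
= 1137 / (379 * 659)
= 0.0046

0.0046


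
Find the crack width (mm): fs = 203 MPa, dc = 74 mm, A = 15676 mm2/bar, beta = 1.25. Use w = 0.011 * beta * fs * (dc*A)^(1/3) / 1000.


w = 0.011 * beta * fs * (dc * A)^(1/3) / 1000
= 0.011 * 1.25 * 203 * (74 * 15676)^(1/3) / 1000
= 0.293 mm

0.293


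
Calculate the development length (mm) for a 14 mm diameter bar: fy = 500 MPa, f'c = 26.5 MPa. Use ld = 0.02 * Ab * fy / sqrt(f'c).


Ab = pi * 14^2 / 4 = 153.938 mm2
ld = 0.02 * 153.938 * 500 / sqrt(26.5)
= 299.0 mm

299.0


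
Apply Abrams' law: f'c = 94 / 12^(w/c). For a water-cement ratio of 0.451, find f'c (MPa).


f'c = 94 / 12^0.451
= 94 / 3.067
= 30.65 MPa

30.65


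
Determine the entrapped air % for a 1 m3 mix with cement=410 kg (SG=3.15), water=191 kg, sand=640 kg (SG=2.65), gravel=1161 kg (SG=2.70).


Vol cement = 410 / (3.15 * 1000) = 0.130159 m3
Vol water = 191 / 1000 = 0.191 m3
Vol sand = 640 / (2.65 * 1000) = 0.241509 m3
Vol gravel = 1161 / (2.70 * 1000) = 0.43 m3
Total solid + water volume = 0.992668 m3
Air = (1 - 0.992668) * 100 = 0.73%

0.73


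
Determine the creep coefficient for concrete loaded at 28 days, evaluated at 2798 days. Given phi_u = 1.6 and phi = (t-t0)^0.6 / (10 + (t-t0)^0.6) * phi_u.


dt = 2798 - 28 = 2770
phi = 2770^0.6 / (10 + 2770^0.6) * 1.6
= 1.473

1.473


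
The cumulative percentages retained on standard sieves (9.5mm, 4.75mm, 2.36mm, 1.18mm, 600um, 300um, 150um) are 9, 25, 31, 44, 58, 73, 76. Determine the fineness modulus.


FM = sum(cumulative % retained) / 100
= 316 / 100
= 3.16

3.16


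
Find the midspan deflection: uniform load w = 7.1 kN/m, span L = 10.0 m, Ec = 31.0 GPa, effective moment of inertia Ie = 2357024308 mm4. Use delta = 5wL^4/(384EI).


Convert: L = 10.0 m = 10000 mm, Ec = 31.0 GPa = 31000 MPa
delta = 5 * 7.1 * 10000^4 / (384 * 31000 * 2357024308)
= 12.65 mm

12.65


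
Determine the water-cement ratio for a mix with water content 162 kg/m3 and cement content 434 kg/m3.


w/c = water / cement
w/c = 162 / 434 = 0.373

0.373


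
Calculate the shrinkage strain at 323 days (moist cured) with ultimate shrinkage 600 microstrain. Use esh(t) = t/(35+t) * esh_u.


esh(323) = 323 / (35 + 323) * 600
= 323 / 358 * 600
= 541.3 microstrain

541.3


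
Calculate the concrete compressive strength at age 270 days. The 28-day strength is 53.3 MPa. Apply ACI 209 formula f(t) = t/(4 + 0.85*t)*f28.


f(270) = 270 / (4 + 0.85 * 270) * 53.3
= 270 / 233.5 * 53.3
= 61.63 MPa

61.63


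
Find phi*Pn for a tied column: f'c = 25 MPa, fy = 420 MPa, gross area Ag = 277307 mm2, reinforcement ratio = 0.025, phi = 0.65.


Ast = rho * Ag = 0.025 * 277307 = 6932.675 mm2
phi*Pn = 0.65 * 0.80 * (0.85 * 25 * (277307 - 6932.675) + 420 * 6932.675) / 1000
= 4501.73 kN

4501.73


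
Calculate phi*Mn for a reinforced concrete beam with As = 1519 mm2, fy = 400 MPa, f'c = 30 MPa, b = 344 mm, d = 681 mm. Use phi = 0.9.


a = As * fy / (0.85 * f'c * b)
= 1519 * 400 / (0.85 * 30 * 344)
= 69.2658 mm
Mn = As * fy * (d - a/2) / 10^6
= 392.7326 kN-m
phi*Mn = 0.9 * 392.7326 = 353.46 kN-m

353.46


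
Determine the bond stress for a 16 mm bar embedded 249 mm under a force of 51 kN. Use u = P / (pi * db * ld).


u = P / (pi * db * ld)
= 51 * 1000 / (pi * 16 * 249)
= 4.075 MPa

4.075


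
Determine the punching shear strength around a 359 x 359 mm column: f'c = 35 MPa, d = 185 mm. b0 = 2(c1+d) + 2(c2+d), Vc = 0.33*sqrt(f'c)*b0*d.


b0 = 2*(359 + 185) + 2*(359 + 185) = 2176 mm
Vc = 0.33 * sqrt(35) * 2176 * 185 / 1000
= 785.92 kN

785.92


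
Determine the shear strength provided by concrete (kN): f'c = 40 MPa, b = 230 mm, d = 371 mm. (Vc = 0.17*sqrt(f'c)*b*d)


Vc = 0.17 * sqrt(40) * 230 * 371 / 1000
= 91.74 kN

91.74


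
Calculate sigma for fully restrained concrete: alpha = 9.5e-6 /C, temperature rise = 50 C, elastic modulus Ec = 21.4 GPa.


sigma = alpha * dT * Ec
= 9.5e-6 * 50 * 21.4 * 1000
= 10.165 MPa

10.165


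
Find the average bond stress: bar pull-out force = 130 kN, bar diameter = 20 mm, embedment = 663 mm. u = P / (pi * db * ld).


u = P / (pi * db * ld)
= 130 * 1000 / (pi * 20 * 663)
= 3.121 MPa

3.121


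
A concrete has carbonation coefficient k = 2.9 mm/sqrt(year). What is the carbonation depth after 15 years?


depth = k * sqrt(t)
= 2.9 * sqrt(15)
= 11.23 mm

11.23


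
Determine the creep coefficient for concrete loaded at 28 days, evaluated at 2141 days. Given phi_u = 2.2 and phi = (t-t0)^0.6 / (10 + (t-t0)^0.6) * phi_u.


dt = 2141 - 28 = 2113
phi = 2113^0.6 / (10 + 2113^0.6) * 2.2
= 1.998

1.998


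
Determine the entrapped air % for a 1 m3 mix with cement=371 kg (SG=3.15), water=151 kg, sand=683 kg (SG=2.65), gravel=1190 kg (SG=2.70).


Vol cement = 371 / (3.15 * 1000) = 0.117778 m3
Vol water = 151 / 1000 = 0.151 m3
Vol sand = 683 / (2.65 * 1000) = 0.257736 m3
Vol gravel = 1190 / (2.70 * 1000) = 0.440741 m3
Total solid + water volume = 0.967254 m3
Air = (1 - 0.967254) * 100 = 3.27%

3.27


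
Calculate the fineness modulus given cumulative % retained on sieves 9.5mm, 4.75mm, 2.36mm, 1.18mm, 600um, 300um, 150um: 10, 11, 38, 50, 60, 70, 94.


FM = sum(cumulative % retained) / 100
= 333 / 100
= 3.33

3.33


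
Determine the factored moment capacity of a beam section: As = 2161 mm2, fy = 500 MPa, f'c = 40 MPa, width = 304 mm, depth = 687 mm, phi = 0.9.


a = As * fy / (0.85 * f'c * b)
= 2161 * 500 / (0.85 * 40 * 304)
= 104.5375 mm
Mn = As * fy * (d - a/2) / 10^6
= 685.8271 kN-m
phi*Mn = 0.9 * 685.8271 = 617.24 kN-m

617.24


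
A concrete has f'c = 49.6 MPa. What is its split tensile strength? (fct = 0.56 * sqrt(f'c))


fct = 0.56 * sqrt(49.6)
= 0.56 * 7.043
= 3.944 MPa

3.944


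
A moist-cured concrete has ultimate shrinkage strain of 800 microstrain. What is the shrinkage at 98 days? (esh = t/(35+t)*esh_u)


esh(98) = 98 / (35 + 98) * 800
= 98 / 133 * 800
= 589.5 microstrain

589.5


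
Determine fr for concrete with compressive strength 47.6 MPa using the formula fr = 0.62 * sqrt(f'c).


fr = 0.62 * sqrt(47.6)
= 4.278 MPa

4.278


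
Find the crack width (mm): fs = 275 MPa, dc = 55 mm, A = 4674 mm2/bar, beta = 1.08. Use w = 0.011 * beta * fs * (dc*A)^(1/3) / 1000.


w = 0.011 * beta * fs * (dc * A)^(1/3) / 1000
= 0.011 * 1.08 * 275 * (55 * 4674)^(1/3) / 1000
= 0.208 mm

0.208


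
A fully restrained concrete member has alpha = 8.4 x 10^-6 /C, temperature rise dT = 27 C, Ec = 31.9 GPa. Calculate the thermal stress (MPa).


sigma = alpha * dT * Ec
= 8.4e-6 * 27 * 31.9 * 1000
= 7.235 MPa

7.235


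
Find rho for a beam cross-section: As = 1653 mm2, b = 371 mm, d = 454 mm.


rho = As / (b * d)
= 1653 / (371 * 454)
= 0.0098

0.0098


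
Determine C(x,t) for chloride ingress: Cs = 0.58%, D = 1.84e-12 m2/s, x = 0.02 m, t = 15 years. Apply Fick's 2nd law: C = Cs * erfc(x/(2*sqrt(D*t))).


t_seconds = 15 * 365.25 * 24 * 3600 = 473364000.0 s
arg = 0.02 / (2 * sqrt(1.84e-12 * 473364000.0))
= 0.3388
erfc(0.3388) = 0.6318
C = 0.58 * 0.6318 = 0.3664%

0.3664


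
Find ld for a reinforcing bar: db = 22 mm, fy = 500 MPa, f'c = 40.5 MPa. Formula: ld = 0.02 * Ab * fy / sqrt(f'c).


Ab = pi * 22^2 / 4 = 380.133 mm2
ld = 0.02 * 380.133 * 500 / sqrt(40.5)
= 597.3 mm

597.3


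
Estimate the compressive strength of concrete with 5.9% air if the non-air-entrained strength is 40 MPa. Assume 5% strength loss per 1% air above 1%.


Strength loss = (5.9 - 1) * 5 = 24.5%
f'c = 40 * (1 - 24.5/100)
= 30.2 MPa

30.2


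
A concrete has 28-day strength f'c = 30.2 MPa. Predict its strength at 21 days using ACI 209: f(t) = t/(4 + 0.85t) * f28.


f(21) = 21 / (4 + 0.85 * 21) * 30.2
= 21 / 21.85 * 30.2
= 29.03 MPa

29.03


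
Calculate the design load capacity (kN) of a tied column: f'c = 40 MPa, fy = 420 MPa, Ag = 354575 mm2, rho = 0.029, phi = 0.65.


Ast = rho * Ag = 0.029 * 354575 = 10282.675 mm2
phi*Pn = 0.65 * 0.80 * (0.85 * 40 * (354575 - 10282.675) + 420 * 10282.675) / 1000
= 8332.82 kN

8332.82


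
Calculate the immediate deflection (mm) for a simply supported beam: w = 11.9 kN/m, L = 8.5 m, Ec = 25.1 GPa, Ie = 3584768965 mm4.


Convert: L = 8.5 m = 8500 mm, Ec = 25.1 GPa = 25100 MPa
delta = 5 * 11.9 * 8500^4 / (384 * 25100 * 3584768965)
= 8.99 mm

8.99


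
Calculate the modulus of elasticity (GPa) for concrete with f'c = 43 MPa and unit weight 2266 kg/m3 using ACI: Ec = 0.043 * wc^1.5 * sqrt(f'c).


Ec = 0.043 * 2266^1.5 * sqrt(43) / 1000
= 30.42 GPa

30.42


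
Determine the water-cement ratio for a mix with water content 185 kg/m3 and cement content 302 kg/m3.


w/c = water / cement
w/c = 185 / 302 = 0.613

0.613


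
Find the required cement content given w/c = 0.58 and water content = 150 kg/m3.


Cement = water / (w/c)
= 150 / 0.58
= 258.6 kg/m3

258.6


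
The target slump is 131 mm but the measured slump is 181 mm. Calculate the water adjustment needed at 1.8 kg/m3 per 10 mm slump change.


Difference = 131 - 181 = -50 mm
Water adjustment = -50 * 1.8 / 10 = -9.0 kg/m3

-9.0


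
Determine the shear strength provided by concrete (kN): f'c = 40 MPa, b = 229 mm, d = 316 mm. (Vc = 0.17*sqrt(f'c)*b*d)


Vc = 0.17 * sqrt(40) * 229 * 316 / 1000
= 77.8 kN

77.8


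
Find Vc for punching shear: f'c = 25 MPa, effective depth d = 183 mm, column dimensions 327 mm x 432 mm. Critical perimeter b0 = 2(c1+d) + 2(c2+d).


b0 = 2*(327 + 183) + 2*(432 + 183) = 2250 mm
Vc = 0.33 * sqrt(25) * 2250 * 183 / 1000
= 679.39 kN

679.39


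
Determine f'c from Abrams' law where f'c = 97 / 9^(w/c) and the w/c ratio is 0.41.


f'c = 97 / 9^0.41
= 97 / 2.462
= 39.4 MPa

39.4


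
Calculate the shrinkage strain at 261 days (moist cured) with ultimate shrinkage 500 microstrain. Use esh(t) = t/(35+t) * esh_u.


esh(261) = 261 / (35 + 261) * 500
= 261 / 296 * 500
= 440.9 microstrain

440.9


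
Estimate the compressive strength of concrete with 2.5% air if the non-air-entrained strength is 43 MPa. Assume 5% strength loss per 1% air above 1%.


Strength loss = (2.5 - 1) * 5 = 7.5%
f'c = 43 * (1 - 7.5/100)
= 39.77 MPa

39.77


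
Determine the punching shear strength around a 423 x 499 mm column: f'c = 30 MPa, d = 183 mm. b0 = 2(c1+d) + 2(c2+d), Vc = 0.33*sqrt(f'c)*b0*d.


b0 = 2*(423 + 183) + 2*(499 + 183) = 2576 mm
Vc = 0.33 * sqrt(30) * 2576 * 183 / 1000
= 852.06 kN

852.06


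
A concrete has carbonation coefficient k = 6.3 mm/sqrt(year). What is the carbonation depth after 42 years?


depth = k * sqrt(t)
= 6.3 * sqrt(42)
= 40.83 mm

40.83


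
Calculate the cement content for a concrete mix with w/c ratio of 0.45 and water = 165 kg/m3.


Cement = water / (w/c)
= 165 / 0.45
= 366.7 kg/m3

366.7


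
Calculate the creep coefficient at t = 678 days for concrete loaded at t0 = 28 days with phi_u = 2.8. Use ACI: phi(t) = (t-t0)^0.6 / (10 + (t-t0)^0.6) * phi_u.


dt = 678 - 28 = 650
phi = 650^0.6 / (10 + 650^0.6) * 2.8
= 2.323

2.323


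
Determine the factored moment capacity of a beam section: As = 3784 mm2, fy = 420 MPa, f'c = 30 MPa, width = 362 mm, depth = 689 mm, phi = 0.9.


a = As * fy / (0.85 * f'c * b)
= 3784 * 420 / (0.85 * 30 * 362)
= 172.1677 mm
Mn = As * fy * (d - a/2) / 10^6
= 958.2026 kN-m
phi*Mn = 0.9 * 958.2026 = 862.38 kN-m

862.38


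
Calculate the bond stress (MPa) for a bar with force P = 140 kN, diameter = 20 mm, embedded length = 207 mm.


u = P / (pi * db * ld)
= 140 * 1000 / (pi * 20 * 207)
= 10.764 MPa

10.764


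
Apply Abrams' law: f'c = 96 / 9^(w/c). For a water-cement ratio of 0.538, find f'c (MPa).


f'c = 96 / 9^0.538
= 96 / 3.261
= 29.44 MPa

29.44


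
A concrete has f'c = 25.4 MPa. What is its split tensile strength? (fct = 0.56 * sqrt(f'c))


fct = 0.56 * sqrt(25.4)
= 0.56 * 5.04
= 2.822 MPa

2.822


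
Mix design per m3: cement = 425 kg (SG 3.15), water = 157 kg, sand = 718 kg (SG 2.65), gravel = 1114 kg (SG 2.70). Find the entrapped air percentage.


Vol cement = 425 / (3.15 * 1000) = 0.134921 m3
Vol water = 157 / 1000 = 0.157 m3
Vol sand = 718 / (2.65 * 1000) = 0.270943 m3
Vol gravel = 1114 / (2.70 * 1000) = 0.412593 m3
Total solid + water volume = 0.975457 m3
Air = (1 - 0.975457) * 100 = 2.45%

2.45


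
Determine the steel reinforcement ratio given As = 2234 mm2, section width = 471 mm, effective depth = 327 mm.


rho = As / (b * d)
= 2234 / (471 * 327)
= 0.0145

0.0145


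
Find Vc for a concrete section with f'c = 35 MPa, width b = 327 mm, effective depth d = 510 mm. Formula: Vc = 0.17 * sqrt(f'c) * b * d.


Vc = 0.17 * sqrt(35) * 327 * 510 / 1000
= 167.73 kN

167.73


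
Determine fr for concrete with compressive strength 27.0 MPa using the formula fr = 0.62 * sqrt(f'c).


fr = 0.62 * sqrt(27.0)
= 3.222 MPa

3.222


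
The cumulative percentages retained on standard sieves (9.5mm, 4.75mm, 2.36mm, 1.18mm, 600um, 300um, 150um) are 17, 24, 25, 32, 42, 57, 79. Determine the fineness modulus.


FM = sum(cumulative % retained) / 100
= 276 / 100
= 2.76

2.76


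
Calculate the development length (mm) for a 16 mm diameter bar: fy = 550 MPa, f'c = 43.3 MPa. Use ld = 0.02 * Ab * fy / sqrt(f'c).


Ab = pi * 16^2 / 4 = 201.062 mm2
ld = 0.02 * 201.062 * 550 / sqrt(43.3)
= 336.1 mm

336.1


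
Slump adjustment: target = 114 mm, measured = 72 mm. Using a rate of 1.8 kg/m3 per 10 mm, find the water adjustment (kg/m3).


Difference = 114 - 72 = 42 mm
Water adjustment = 42 * 1.8 / 10 = 7.6 kg/m3

7.6


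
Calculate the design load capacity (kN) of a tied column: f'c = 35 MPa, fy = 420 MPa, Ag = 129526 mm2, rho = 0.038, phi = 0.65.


Ast = rho * Ag = 0.038 * 129526 = 4921.988 mm2
phi*Pn = 0.65 * 0.80 * (0.85 * 35 * (129526 - 4921.988) + 420 * 4921.988) / 1000
= 3002.59 kN

3002.59


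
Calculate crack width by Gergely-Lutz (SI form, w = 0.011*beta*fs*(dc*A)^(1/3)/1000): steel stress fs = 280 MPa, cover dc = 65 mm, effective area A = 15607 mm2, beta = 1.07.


w = 0.011 * beta * fs * (dc * A)^(1/3) / 1000
= 0.011 * 1.07 * 280 * (65 * 15607)^(1/3) / 1000
= 0.331 mm

0.331


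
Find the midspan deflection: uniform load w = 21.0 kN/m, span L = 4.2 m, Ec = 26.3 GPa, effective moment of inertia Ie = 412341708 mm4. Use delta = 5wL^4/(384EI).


Convert: L = 4.2 m = 4200 mm, Ec = 26.3 GPa = 26300 MPa
delta = 5 * 21.0 * 4200^4 / (384 * 26300 * 412341708)
= 7.85 mm

7.85


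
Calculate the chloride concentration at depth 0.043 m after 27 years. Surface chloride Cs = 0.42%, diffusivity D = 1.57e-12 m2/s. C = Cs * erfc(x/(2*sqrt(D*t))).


t_seconds = 27 * 365.25 * 24 * 3600 = 852055200.0 s
arg = 0.043 / (2 * sqrt(1.57e-12 * 852055200.0))
= 0.5878
erfc(0.5878) = 0.4058
C = 0.42 * 0.4058 = 0.1704%

0.1704


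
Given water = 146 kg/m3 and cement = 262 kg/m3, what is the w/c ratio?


w/c = water / cement
w/c = 146 / 262 = 0.557

0.557


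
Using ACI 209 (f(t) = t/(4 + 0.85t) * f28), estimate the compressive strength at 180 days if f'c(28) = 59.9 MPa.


f(180) = 180 / (4 + 0.85 * 180) * 59.9
= 180 / 157.0 * 59.9
= 68.68 MPa

68.68


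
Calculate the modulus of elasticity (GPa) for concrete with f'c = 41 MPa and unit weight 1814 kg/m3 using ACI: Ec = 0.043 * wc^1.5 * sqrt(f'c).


Ec = 0.043 * 1814^1.5 * sqrt(41) / 1000
= 21.27 GPa

21.27


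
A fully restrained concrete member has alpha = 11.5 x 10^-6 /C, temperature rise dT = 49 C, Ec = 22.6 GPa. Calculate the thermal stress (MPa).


sigma = alpha * dT * Ec
= 11.5e-6 * 49 * 22.6 * 1000
= 12.735 MPa

12.735


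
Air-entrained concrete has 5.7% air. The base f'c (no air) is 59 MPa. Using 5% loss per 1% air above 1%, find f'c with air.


Strength loss = (5.7 - 1) * 5 = 23.5%
f'c = 59 * (1 - 23.5/100)
= 45.13 MPa

45.13


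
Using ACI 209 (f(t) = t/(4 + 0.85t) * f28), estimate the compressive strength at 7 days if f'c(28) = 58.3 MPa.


f(7) = 7 / (4 + 0.85 * 7) * 58.3
= 7 / 9.95 * 58.3
= 41.02 MPa

41.02


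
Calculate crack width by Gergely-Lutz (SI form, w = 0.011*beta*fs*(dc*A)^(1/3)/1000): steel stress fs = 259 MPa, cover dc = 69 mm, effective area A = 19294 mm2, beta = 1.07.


w = 0.011 * beta * fs * (dc * A)^(1/3) / 1000
= 0.011 * 1.07 * 259 * (69 * 19294)^(1/3) / 1000
= 0.335 mm

0.335


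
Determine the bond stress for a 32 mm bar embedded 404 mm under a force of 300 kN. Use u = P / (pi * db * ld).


u = P / (pi * db * ld)
= 300 * 1000 / (pi * 32 * 404)
= 7.387 MPa

7.387


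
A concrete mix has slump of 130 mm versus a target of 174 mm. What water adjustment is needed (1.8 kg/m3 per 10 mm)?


Difference = 174 - 130 = 44 mm
Water adjustment = 44 * 1.8 / 10 = 7.9 kg/m3

7.9


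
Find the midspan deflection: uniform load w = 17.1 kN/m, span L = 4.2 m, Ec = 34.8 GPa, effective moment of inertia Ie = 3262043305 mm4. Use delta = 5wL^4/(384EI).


Convert: L = 4.2 m = 4200 mm, Ec = 34.8 GPa = 34800 MPa
delta = 5 * 17.1 * 4200^4 / (384 * 34800 * 3262043305)
= 0.61 mm

0.61


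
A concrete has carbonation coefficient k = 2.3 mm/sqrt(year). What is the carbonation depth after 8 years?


depth = k * sqrt(t)
= 2.3 * sqrt(8)
= 6.51 mm

6.51


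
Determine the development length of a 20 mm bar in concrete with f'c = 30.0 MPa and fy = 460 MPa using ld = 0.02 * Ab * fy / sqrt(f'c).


Ab = pi * 20^2 / 4 = 314.159 mm2
ld = 0.02 * 314.159 * 460 / sqrt(30.0)
= 527.7 mm

527.7


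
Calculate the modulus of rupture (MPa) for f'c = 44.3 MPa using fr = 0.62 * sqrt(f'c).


fr = 0.62 * sqrt(44.3)
= 4.127 MPa

4.127


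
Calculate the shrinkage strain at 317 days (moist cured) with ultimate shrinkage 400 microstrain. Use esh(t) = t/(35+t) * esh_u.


esh(317) = 317 / (35 + 317) * 400
= 317 / 352 * 400
= 360.2 microstrain

360.2


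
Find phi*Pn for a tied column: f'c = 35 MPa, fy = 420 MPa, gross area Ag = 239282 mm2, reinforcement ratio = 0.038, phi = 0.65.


Ast = rho * Ag = 0.038 * 239282 = 9092.716 mm2
phi*Pn = 0.65 * 0.80 * (0.85 * 35 * (239282 - 9092.716) + 420 * 9092.716) / 1000
= 5546.88 kN

5546.88


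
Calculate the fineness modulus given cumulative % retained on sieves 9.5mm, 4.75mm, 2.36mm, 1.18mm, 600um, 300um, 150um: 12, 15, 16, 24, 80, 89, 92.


FM = sum(cumulative % retained) / 100
= 328 / 100
= 3.28

3.28


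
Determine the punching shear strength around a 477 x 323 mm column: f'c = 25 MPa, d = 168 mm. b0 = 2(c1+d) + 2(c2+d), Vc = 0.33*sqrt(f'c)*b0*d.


b0 = 2*(477 + 168) + 2*(323 + 168) = 2272 mm
Vc = 0.33 * sqrt(25) * 2272 * 168 / 1000
= 629.8 kN

629.8


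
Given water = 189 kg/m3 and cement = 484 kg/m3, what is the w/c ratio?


w/c = water / cement
w/c = 189 / 484 = 0.39

0.39


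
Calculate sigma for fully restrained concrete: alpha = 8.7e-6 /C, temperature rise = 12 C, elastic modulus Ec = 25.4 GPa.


sigma = alpha * dT * Ec
= 8.7e-6 * 12 * 25.4 * 1000
= 2.652 MPa

2.652


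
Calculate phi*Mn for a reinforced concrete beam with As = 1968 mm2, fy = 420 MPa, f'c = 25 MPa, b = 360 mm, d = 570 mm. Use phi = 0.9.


a = As * fy / (0.85 * f'c * b)
= 1968 * 420 / (0.85 * 25 * 360)
= 108.0471 mm
Mn = As * fy * (d - a/2) / 10^6
= 426.4855 kN-m
phi*Mn = 0.9 * 426.4855 = 383.84 kN-m

383.84


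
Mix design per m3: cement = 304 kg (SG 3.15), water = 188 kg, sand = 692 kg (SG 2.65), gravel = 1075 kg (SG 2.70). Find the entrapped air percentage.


Vol cement = 304 / (3.15 * 1000) = 0.096508 m3
Vol water = 188 / 1000 = 0.188 m3
Vol sand = 692 / (2.65 * 1000) = 0.261132 m3
Vol gravel = 1075 / (2.70 * 1000) = 0.398148 m3
Total solid + water volume = 0.943788 m3
Air = (1 - 0.943788) * 100 = 5.62%

5.62


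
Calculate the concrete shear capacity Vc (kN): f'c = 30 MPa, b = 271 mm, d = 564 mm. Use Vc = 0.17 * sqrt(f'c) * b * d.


Vc = 0.17 * sqrt(30) * 271 * 564 / 1000
= 142.32 kN

142.32


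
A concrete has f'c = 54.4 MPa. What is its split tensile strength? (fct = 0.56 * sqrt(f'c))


fct = 0.56 * sqrt(54.4)
= 0.56 * 7.376
= 4.13 MPa

4.13


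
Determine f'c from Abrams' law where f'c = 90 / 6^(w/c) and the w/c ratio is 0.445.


f'c = 90 / 6^0.445
= 90 / 2.22
= 40.55 MPa

40.55


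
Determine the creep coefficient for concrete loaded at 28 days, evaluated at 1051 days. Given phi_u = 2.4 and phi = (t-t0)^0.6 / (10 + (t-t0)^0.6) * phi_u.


dt = 1051 - 28 = 1023
phi = 1023^0.6 / (10 + 1023^0.6) * 2.4
= 2.076

2.076


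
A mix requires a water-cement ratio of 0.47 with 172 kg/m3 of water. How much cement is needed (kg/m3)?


Cement = water / (w/c)
= 172 / 0.47
= 366.0 kg/m3

366.0


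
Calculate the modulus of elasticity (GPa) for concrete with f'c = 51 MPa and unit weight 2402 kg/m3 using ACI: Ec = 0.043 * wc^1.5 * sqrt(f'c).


Ec = 0.043 * 2402^1.5 * sqrt(51) / 1000
= 36.15 GPa

36.15


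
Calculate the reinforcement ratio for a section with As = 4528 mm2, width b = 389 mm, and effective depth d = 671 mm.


rho = As / (b * d)
= 4528 / (389 * 671)
= 0.0173

0.0173


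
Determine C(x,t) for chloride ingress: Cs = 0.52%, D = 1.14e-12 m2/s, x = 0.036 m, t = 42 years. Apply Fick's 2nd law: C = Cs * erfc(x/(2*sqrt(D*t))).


t_seconds = 42 * 365.25 * 24 * 3600 = 1325419200.0 s
arg = 0.036 / (2 * sqrt(1.14e-12 * 1325419200.0))
= 0.4631
erfc(0.4631) = 0.5125
C = 0.52 * 0.5125 = 0.2665%

0.2665


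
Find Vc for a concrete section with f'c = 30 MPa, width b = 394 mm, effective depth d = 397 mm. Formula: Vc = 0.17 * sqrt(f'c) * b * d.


Vc = 0.17 * sqrt(30) * 394 * 397 / 1000
= 145.65 kN

145.65


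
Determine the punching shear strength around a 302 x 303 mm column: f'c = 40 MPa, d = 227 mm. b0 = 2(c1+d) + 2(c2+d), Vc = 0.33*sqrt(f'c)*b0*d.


b0 = 2*(302 + 227) + 2*(303 + 227) = 2118 mm
Vc = 0.33 * sqrt(40) * 2118 * 227 / 1000
= 1003.45 kN

1003.45


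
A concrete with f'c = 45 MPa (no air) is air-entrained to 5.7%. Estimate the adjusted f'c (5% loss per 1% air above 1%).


Strength loss = (5.7 - 1) * 5 = 23.5%
f'c = 45 * (1 - 23.5/100)
= 34.42 MPa

34.42


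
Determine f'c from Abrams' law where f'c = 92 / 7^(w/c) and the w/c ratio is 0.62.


f'c = 92 / 7^0.62
= 92 / 3.342
= 27.53 MPa

27.53


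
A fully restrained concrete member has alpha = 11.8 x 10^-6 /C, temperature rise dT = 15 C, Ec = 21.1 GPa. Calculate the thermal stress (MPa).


sigma = alpha * dT * Ec
= 11.8e-6 * 15 * 21.1 * 1000
= 3.735 MPa

3.735


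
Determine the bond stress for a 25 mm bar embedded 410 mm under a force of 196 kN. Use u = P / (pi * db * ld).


u = P / (pi * db * ld)
= 196 * 1000 / (pi * 25 * 410)
= 6.087 MPa

6.087


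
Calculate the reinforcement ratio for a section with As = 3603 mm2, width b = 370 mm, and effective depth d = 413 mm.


rho = As / (b * d)
= 3603 / (370 * 413)
= 0.0236

0.0236


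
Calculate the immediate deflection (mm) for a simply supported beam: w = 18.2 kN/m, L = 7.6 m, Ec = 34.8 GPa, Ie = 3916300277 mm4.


Convert: L = 7.6 m = 7600 mm, Ec = 34.8 GPa = 34800 MPa
delta = 5 * 18.2 * 7600^4 / (384 * 34800 * 3916300277)
= 5.8 mm

5.8


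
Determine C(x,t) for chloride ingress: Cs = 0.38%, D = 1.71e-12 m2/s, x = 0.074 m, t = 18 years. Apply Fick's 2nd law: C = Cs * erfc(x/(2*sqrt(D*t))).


t_seconds = 18 * 365.25 * 24 * 3600 = 568036800.0 s
arg = 0.074 / (2 * sqrt(1.71e-12 * 568036800.0))
= 1.1872
erfc(1.1872) = 0.0932
C = 0.38 * 0.0932 = 0.0354%

0.0354


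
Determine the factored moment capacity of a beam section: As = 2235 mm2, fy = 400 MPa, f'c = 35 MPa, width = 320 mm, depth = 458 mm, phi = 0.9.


a = As * fy / (0.85 * f'c * b)
= 2235 * 400 / (0.85 * 35 * 320)
= 93.9076 mm
Mn = As * fy * (d - a/2) / 10^6
= 367.4753 kN-m
phi*Mn = 0.9 * 367.4753 = 330.73 kN-m

330.73


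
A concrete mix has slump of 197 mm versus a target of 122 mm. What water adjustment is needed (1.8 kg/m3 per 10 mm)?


Difference = 122 - 197 = -75 mm
Water adjustment = -75 * 1.8 / 10 = -13.5 kg/m3

-13.5


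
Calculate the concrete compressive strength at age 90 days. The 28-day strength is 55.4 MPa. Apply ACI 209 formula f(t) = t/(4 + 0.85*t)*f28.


f(90) = 90 / (4 + 0.85 * 90) * 55.4
= 90 / 80.5 * 55.4
= 61.94 MPa

61.94


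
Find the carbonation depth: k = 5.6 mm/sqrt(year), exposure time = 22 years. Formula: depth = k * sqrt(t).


depth = k * sqrt(t)
= 5.6 * sqrt(22)
= 26.27 mm

26.27


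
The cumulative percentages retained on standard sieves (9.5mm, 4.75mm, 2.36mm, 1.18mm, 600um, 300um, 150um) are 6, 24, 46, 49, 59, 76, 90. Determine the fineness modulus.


FM = sum(cumulative % retained) / 100
= 350 / 100
= 3.5

3.5


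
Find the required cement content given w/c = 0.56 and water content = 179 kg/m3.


Cement = water / (w/c)
= 179 / 0.56
= 319.6 kg/m3

319.6


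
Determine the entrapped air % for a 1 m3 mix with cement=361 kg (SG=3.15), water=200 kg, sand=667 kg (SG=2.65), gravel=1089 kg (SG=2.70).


Vol cement = 361 / (3.15 * 1000) = 0.114603 m3
Vol water = 200 / 1000 = 0.2 m3
Vol sand = 667 / (2.65 * 1000) = 0.251698 m3
Vol gravel = 1089 / (2.70 * 1000) = 0.403333 m3
Total solid + water volume = 0.969635 m3
Air = (1 - 0.969635) * 100 = 3.04%

3.04


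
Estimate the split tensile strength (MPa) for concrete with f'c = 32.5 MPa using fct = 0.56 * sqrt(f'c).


fct = 0.56 * sqrt(32.5)
= 0.56 * 5.701
= 3.192 MPa

3.192


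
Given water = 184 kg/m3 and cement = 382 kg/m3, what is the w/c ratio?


w/c = water / cement
w/c = 184 / 382 = 0.482

0.482


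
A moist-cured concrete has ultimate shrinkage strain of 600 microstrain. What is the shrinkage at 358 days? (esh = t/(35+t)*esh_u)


esh(358) = 358 / (35 + 358) * 600
= 358 / 393 * 600
= 546.6 microstrain

546.6


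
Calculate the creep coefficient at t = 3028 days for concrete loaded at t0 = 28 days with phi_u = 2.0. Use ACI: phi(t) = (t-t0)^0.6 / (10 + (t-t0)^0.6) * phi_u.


dt = 3028 - 28 = 3000
phi = 3000^0.6 / (10 + 3000^0.6) * 2.0
= 1.848

1.848


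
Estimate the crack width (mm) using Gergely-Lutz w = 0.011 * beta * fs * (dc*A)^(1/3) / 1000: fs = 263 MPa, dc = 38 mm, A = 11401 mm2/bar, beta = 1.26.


w = 0.011 * beta * fs * (dc * A)^(1/3) / 1000
= 0.011 * 1.26 * 263 * (38 * 11401)^(1/3) / 1000
= 0.276 mm

0.276


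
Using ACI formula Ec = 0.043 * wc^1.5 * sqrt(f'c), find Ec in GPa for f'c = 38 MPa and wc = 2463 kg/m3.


Ec = 0.043 * 2463^1.5 * sqrt(38) / 1000
= 32.4 GPa

32.4


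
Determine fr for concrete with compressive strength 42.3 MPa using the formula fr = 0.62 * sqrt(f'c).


fr = 0.62 * sqrt(42.3)
= 4.032 MPa

4.032


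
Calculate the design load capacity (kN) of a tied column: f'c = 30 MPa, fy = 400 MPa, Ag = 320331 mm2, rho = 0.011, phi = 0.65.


Ast = rho * Ag = 0.011 * 320331 = 3523.641 mm2
phi*Pn = 0.65 * 0.80 * (0.85 * 30 * (320331 - 3523.641) + 400 * 3523.641) / 1000
= 4933.78 kN

4933.78


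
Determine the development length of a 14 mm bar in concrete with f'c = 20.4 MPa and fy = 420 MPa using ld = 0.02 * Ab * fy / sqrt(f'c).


Ab = pi * 14^2 / 4 = 153.938 mm2
ld = 0.02 * 153.938 * 420 / sqrt(20.4)
= 286.3 mm

286.3


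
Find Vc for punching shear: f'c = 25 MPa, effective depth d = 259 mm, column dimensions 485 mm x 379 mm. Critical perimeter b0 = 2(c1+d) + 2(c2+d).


b0 = 2*(485 + 259) + 2*(379 + 259) = 2764 mm
Vc = 0.33 * sqrt(25) * 2764 * 259 / 1000
= 1181.2 kN

1181.2


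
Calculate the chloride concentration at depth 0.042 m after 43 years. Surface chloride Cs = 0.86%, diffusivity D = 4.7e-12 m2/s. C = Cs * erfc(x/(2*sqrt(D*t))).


t_seconds = 43 * 365.25 * 24 * 3600 = 1356976800.0 s
arg = 0.042 / (2 * sqrt(4.7e-12 * 1356976800.0))
= 0.263
erfc(0.263) = 0.71
C = 0.86 * 0.71 = 0.6106%

0.6106


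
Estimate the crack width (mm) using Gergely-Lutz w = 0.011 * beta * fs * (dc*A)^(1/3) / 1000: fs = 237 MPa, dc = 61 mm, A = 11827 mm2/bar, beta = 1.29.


w = 0.011 * beta * fs * (dc * A)^(1/3) / 1000
= 0.011 * 1.29 * 237 * (61 * 11827)^(1/3) / 1000
= 0.302 mm

0.302


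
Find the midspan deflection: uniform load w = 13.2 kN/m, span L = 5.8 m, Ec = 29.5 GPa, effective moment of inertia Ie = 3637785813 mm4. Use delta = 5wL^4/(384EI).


Convert: L = 5.8 m = 5800 mm, Ec = 29.5 GPa = 29500 MPa
delta = 5 * 13.2 * 5800^4 / (384 * 29500 * 3637785813)
= 1.81 mm

1.81


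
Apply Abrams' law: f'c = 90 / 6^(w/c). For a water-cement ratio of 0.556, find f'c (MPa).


f'c = 90 / 6^0.556
= 90 / 2.708
= 33.23 MPa

33.23


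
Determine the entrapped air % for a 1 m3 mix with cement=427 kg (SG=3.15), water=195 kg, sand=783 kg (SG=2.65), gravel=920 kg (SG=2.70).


Vol cement = 427 / (3.15 * 1000) = 0.135556 m3
Vol water = 195 / 1000 = 0.195 m3
Vol sand = 783 / (2.65 * 1000) = 0.295472 m3
Vol gravel = 920 / (2.70 * 1000) = 0.340741 m3
Total solid + water volume = 0.966768 m3
Air = (1 - 0.966768) * 100 = 3.32%

3.32


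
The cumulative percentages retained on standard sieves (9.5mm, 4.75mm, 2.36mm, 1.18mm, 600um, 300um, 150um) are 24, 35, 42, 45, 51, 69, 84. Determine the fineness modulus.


FM = sum(cumulative % retained) / 100
= 350 / 100
= 3.5

3.5


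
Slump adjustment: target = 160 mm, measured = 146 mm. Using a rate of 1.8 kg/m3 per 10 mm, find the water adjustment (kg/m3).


Difference = 160 - 146 = 14 mm
Water adjustment = 14 * 1.8 / 10 = 2.5 kg/m3

2.5


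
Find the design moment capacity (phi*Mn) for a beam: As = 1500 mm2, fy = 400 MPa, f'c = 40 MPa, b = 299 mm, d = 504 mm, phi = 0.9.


a = As * fy / (0.85 * f'c * b)
= 1500 * 400 / (0.85 * 40 * 299)
= 59.0203 mm
Mn = As * fy * (d - a/2) / 10^6
= 284.6939 kN-m
phi*Mn = 0.9 * 284.6939 = 256.22 kN-m

256.22


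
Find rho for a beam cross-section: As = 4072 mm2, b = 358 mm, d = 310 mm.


rho = As / (b * d)
= 4072 / (358 * 310)
= 0.0367

0.0367


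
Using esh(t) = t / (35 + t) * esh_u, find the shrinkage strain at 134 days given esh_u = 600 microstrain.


esh(134) = 134 / (35 + 134) * 600
= 134 / 169 * 600
= 475.7 microstrain

475.7


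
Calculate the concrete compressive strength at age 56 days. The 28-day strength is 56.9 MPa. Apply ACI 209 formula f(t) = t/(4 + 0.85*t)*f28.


f(56) = 56 / (4 + 0.85 * 56) * 56.9
= 56 / 51.6 * 56.9
= 61.75 MPa

61.75


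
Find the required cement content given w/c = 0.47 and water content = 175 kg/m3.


Cement = water / (w/c)
= 175 / 0.47
= 372.3 kg/m3

372.3


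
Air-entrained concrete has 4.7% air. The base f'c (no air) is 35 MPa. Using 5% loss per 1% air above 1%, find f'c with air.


Strength loss = (4.7 - 1) * 5 = 18.5%
f'c = 35 * (1 - 18.5/100)
= 28.52 MPa

28.52


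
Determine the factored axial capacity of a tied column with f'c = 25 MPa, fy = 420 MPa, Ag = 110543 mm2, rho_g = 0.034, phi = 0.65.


Ast = rho * Ag = 0.034 * 110543 = 3758.462 mm2
phi*Pn = 0.65 * 0.80 * (0.85 * 25 * (110543 - 3758.462) + 420 * 3758.462) / 1000
= 2000.82 kN

2000.82


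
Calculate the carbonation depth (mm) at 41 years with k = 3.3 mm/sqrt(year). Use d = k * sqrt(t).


depth = k * sqrt(t)
= 3.3 * sqrt(41)
= 21.13 mm

21.13


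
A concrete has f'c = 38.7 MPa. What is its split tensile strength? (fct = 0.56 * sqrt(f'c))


fct = 0.56 * sqrt(38.7)
= 0.56 * 6.221
= 3.484 MPa

3.484


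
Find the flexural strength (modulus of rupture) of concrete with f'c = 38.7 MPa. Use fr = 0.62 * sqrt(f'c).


fr = 0.62 * sqrt(38.7)
= 3.857 MPa

3.857


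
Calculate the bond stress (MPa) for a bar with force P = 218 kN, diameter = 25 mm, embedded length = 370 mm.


u = P / (pi * db * ld)
= 218 * 1000 / (pi * 25 * 370)
= 7.502 MPa

7.502


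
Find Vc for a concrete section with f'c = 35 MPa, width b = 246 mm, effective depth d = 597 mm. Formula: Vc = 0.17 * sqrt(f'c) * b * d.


Vc = 0.17 * sqrt(35) * 246 * 597 / 1000
= 147.7 kN

147.7


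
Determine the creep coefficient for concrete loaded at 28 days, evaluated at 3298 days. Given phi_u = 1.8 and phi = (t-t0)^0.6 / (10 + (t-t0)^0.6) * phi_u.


dt = 3298 - 28 = 3270
phi = 3270^0.6 / (10 + 3270^0.6) * 1.8
= 1.67

1.67


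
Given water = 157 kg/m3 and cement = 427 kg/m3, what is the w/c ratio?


w/c = water / cement
w/c = 157 / 427 = 0.368

0.368


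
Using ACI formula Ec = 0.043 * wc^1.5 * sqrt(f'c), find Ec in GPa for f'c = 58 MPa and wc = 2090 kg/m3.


Ec = 0.043 * 2090^1.5 * sqrt(58) / 1000
= 31.29 GPa

31.29


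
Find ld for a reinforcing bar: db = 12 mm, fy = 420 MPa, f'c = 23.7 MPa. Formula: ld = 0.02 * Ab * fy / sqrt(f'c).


Ab = pi * 12^2 / 4 = 113.097 mm2
ld = 0.02 * 113.097 * 420 / sqrt(23.7)
= 195.1 mm

195.1
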